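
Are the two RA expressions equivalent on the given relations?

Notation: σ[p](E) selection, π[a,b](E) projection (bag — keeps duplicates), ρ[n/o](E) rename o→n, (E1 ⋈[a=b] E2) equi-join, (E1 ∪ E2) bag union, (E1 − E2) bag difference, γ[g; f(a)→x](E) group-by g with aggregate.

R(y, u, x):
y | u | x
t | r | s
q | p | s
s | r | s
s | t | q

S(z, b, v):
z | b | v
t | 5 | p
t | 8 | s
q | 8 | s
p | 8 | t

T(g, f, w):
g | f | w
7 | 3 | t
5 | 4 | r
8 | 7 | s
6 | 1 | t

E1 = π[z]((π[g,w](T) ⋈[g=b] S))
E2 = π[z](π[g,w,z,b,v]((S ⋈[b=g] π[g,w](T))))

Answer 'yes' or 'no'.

E1 subexpression sizes:
  T → 4
  π[g,w](T) → 4
  S → 4
  (π[g,w](T) ⋈[g=b] S) → 4
  π[z]((π[g,w](T) ⋈[g=b] S)) → 4
E2 subexpression sizes:
  S → 4
  T → 4
  π[g,w](T) → 4
  (S ⋈[b=g] π[g,w](T)) → 4
  π[g,w,z,b,v]((S ⋈[b=g] π[g,w](T))) → 4
  π[z](π[g,w,z,b,v]((S ⋈[b=g] π[g,w](T)))) → 4

E1 and E2 produce the same multiset:
z
p
q
t
t

yes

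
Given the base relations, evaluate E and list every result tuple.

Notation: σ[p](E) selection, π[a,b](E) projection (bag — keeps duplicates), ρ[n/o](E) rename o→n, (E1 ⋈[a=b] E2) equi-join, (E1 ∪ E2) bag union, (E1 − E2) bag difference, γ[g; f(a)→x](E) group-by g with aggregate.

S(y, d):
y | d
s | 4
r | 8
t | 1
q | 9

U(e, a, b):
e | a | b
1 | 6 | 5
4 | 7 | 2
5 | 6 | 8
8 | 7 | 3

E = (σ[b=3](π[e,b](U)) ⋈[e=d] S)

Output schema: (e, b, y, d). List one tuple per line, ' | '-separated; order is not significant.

Per-node cardinality:
  U → 4
  π[e,b](U) → 4
  σ[b=3](π[e,b](U)) → 1
  S → 4
  (σ[b=3](π[e,b](U)) ⋈[e=d] S) → 1

== RESULT ==
e | b | y | d
8 | 3 | r | 8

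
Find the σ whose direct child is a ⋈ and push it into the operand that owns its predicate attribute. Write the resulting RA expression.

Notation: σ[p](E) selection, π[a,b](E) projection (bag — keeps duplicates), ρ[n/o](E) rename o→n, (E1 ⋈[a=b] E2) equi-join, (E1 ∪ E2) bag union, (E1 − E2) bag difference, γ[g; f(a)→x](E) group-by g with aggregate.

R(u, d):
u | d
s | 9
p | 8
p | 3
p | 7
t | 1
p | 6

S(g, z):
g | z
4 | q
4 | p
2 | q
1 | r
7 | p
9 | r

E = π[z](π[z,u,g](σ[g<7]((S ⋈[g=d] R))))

σ filters on g, owned by the left side.
E' = π[z](π[z,u,g]((σ[g<7](S) ⋈[g=d] R)))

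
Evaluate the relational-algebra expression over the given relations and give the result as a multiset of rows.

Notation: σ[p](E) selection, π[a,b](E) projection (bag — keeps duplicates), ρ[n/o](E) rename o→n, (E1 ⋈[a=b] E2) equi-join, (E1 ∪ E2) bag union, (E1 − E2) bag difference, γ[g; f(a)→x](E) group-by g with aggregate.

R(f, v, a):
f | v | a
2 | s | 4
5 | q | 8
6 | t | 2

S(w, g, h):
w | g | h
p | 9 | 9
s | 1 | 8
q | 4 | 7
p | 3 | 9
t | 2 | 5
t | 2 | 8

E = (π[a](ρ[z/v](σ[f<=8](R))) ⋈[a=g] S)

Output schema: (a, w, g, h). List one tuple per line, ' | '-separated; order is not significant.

Row counts bottom-up:
  R → 3
  σ[f<=8](R) → 3
  ρ[z/v](σ[f<=8](R)) → 3
  π[a](ρ[z/v](σ[f<=8](R))) → 3
  S → 6
  (π[a](ρ[z/v](σ[f<=8](R))) ⋈[a=g] S) → 3

== RESULT ==
a | w | g | h
2 | t | 2 | 5
2 | t | 2 | 8
4 | q | 4 | 7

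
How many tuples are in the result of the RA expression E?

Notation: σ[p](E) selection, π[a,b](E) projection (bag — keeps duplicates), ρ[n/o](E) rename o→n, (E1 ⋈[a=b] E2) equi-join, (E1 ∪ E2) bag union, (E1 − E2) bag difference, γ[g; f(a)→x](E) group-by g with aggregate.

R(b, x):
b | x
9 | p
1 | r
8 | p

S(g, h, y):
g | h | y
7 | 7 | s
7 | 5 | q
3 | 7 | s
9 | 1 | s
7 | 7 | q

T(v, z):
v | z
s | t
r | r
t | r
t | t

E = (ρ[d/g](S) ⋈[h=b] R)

Row counts bottom-up:
  S → 5
  ρ[d/g](S) → 5
  R → 3
  (ρ[d/g](S) ⋈[h=b] R) → 1

|E| = 1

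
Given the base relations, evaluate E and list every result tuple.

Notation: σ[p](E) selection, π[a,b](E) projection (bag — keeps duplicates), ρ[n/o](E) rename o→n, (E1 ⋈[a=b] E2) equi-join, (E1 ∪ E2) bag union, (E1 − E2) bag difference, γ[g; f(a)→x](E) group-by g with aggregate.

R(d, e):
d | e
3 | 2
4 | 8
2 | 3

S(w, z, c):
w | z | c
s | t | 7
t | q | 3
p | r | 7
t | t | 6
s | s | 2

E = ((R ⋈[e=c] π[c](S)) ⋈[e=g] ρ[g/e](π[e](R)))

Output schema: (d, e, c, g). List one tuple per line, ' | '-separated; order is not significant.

Per-node cardinality:
  R → 3
  S → 5
  π[c](S) → 5
  (R ⋈[e=c] π[c](S)) → 2
  R → 3
  π[e](R) → 3
  ρ[g/e](π[e](R)) → 3
  ((R ⋈[e=c] π[c](S)) ⋈[e=g] ρ[g/e](π[e](R))) → 2

== RESULT ==
d | e | c | g
2 | 3 | 3 | 3
3 | 2 | 2 | 2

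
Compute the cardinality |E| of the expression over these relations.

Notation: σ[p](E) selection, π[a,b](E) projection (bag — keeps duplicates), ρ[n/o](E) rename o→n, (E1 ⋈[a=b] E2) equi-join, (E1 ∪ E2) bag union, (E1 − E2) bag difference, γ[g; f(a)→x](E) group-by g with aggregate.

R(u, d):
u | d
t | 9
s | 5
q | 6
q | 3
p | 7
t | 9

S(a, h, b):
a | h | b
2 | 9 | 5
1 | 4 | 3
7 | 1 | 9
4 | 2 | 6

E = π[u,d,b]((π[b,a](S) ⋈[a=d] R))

Per-node cardinality:
  S → 4
  π[b,a](S) → 4
  R → 6
  (π[b,a](S) ⋈[a=d] R) → 1
  π[u,d,b]((π[b,a](S) ⋈[a=d] R)) → 1

|E| = 1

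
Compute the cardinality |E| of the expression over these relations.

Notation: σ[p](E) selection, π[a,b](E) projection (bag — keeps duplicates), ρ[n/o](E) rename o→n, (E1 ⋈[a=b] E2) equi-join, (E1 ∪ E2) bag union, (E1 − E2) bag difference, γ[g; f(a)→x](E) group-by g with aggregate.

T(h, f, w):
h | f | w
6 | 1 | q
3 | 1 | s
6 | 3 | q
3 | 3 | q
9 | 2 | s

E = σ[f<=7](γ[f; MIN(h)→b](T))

Stepwise |·|:
  T → 5
  γ[f; MIN(h)→b](T) → 3
  σ[f<=7](γ[f; MIN(h)→b](T)) → 3

|E| = 3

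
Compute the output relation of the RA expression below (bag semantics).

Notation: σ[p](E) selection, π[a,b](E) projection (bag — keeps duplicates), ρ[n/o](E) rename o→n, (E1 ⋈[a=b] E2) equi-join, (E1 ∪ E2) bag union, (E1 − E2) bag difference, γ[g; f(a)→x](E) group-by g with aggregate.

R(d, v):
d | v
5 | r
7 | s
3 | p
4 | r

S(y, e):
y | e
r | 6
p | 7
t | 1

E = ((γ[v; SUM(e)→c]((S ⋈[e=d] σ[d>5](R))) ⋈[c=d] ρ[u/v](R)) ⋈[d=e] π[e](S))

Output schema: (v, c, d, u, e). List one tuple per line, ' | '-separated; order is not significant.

Per-node cardinality:
  S → 3
  R → 4
  σ[d>5](R) → 1
  (S ⋈[e=d] σ[d>5](R)) → 1
  γ[v; SUM(e)→c]((S ⋈[e=d] σ[d>5](R))) → 1
  R → 4
  ρ[u/v](R) → 4
  (γ[v; SUM(e)→c]((S ⋈[e=d] σ[d>5](R))) ⋈[c=d] ρ[u/v](R)) → 1
  S → 3
  π[e](S) → 3
  ((γ[v; SUM(e)→c]((S ⋈[e=d] σ[d>5](R))) ⋈[c=d] ρ[u/v](R)) ⋈[d=e] π[e](S)) → 1

== RESULT ==
v | c | d | u | e
s | 7 | 7 | s | 7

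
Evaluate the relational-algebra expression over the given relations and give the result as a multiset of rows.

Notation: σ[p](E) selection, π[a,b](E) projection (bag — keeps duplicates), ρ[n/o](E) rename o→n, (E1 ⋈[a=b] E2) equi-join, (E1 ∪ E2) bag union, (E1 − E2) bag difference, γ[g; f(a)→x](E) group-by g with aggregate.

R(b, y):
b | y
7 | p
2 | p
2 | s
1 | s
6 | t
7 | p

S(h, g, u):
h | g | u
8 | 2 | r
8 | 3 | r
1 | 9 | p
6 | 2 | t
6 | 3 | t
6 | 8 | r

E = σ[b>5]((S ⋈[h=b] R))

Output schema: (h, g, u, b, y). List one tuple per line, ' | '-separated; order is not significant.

Row counts bottom-up:
  S → 6
  R → 6
  (S ⋈[h=b] R) → 4
  σ[b>5]((S ⋈[h=b] R)) → 3

== RESULT ==
h | g | u | b | y
6 | 2 | t | 6 | t
6 | 3 | t | 6 | t
6 | 8 | r | 6 | t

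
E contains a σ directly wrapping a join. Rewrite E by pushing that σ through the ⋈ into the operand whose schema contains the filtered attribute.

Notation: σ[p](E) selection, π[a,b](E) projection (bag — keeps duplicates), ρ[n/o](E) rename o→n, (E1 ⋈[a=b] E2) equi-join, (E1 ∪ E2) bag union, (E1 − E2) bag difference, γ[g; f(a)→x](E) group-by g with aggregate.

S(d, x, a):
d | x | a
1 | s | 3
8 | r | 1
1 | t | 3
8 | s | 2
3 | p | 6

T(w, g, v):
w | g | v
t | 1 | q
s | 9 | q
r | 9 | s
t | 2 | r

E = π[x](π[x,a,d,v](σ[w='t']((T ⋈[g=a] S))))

σ filters on w, owned by the left side.
E' = π[x](π[x,a,d,v]((σ[w='t'](T) ⋈[g=a] S)))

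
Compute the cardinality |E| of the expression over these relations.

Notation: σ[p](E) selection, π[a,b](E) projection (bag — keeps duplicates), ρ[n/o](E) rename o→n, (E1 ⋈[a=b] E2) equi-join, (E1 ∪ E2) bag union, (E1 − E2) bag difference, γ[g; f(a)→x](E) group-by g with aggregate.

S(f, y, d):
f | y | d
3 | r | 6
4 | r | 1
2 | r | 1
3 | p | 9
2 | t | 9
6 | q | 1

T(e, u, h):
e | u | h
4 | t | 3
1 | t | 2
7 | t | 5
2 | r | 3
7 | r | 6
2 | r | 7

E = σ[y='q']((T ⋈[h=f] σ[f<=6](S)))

Subexpression sizes:
  T → 6
  S → 6
  σ[f<=6](S) → 6
  (T ⋈[h=f] σ[f<=6](S)) → 7
  σ[y='q']((T ⋈[h=f] σ[f<=6](S))) → 1

|E| = 1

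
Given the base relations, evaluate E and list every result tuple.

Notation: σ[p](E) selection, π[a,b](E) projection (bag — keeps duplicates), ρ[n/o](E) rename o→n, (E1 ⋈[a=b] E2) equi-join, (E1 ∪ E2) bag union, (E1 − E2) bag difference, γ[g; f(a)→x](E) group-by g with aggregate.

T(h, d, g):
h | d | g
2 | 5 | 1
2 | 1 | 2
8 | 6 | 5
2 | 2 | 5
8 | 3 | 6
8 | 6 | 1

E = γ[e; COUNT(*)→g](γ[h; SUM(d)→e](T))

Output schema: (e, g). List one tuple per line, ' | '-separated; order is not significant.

Stepwise |·|:
  T → 6
  γ[h; SUM(d)→e](T) → 2
  γ[e; COUNT(*)→g](γ[h; SUM(d)→e](T)) → 2

== RESULT ==
e | g
8 | 1
15 | 1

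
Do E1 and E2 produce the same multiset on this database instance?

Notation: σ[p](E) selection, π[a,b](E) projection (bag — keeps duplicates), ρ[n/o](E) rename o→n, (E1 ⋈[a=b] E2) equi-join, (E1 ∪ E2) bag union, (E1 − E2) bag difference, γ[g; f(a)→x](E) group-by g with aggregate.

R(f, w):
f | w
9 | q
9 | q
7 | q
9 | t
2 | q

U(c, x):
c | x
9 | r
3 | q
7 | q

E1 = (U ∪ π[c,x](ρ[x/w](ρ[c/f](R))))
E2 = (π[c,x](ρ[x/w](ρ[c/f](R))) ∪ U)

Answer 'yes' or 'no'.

E1 stepwise |·|:
  U → 3
  R → 5
  ρ[c/f](R) → 5
  ρ[x/w](ρ[c/f](R)) → 5
  π[c,x](ρ[x/w](ρ[c/f](R))) → 5
  (U ∪ π[c,x](ρ[x/w](ρ[c/f](R)))) → 8
E2 stepwise |·|:
  R → 5
  ρ[c/f](R) → 5
  ρ[x/w](ρ[c/f](R)) → 5
  π[c,x](ρ[x/w](ρ[c/f](R))) → 5
  U → 3
  (π[c,x](ρ[x/w](ρ[c/f](R))) ∪ U) → 8

E1 and E2 produce the same multiset:
c | x
2 | q
3 | q
7 | q
7 | q
9 | q
9 | q
9 | r
9 | t

yes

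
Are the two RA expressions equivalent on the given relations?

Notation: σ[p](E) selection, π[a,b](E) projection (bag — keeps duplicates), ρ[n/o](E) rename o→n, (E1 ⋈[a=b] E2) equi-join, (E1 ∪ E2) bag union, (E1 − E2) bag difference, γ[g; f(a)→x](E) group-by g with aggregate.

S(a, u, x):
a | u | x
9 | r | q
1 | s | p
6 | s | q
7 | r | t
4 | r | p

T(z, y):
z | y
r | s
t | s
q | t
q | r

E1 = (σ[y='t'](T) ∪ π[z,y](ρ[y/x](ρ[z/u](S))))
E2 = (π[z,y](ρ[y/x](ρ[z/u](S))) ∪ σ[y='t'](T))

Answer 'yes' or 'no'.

E1 stepwise |·|:
  T → 4
  σ[y='t'](T) → 1
  S → 5
  ρ[z/u](S) → 5
  ρ[y/x](ρ[z/u](S)) → 5
  π[z,y](ρ[y/x](ρ[z/u](S))) → 5
  (σ[y='t'](T) ∪ π[z,y](ρ[y/x](ρ[z/u](S)))) → 6
E2 stepwise |·|:
  S → 5
  ρ[z/u](S) → 5
  ρ[y/x](ρ[z/u](S)) → 5
  π[z,y](ρ[y/x](ρ[z/u](S))) → 5
  T → 4
  σ[y='t'](T) → 1
  (π[z,y](ρ[y/x](ρ[z/u](S))) ∪ σ[y='t'](T)) → 6

E1 and E2 produce the same multiset:
z | y
q | t
r | p
r | q
r | t
s | p
s | q

yes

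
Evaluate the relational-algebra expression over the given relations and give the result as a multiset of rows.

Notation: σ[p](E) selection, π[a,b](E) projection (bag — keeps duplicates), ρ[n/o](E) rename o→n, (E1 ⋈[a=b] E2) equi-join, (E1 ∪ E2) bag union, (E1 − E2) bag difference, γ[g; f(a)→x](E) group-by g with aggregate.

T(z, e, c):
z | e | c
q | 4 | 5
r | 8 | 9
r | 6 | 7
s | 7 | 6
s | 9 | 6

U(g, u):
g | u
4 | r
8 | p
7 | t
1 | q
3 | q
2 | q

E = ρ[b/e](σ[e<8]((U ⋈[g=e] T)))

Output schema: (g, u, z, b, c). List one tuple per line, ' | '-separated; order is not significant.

Stepwise |·|:
  U → 6
  T → 5
  (U ⋈[g=e] T) → 3
  σ[e<8]((U ⋈[g=e] T)) → 2
  ρ[b/e](σ[e<8]((U ⋈[g=e] T))) → 2

== RESULT ==
g | u | z | b | c
4 | r | q | 4 | 5
7 | t | s | 7 | 6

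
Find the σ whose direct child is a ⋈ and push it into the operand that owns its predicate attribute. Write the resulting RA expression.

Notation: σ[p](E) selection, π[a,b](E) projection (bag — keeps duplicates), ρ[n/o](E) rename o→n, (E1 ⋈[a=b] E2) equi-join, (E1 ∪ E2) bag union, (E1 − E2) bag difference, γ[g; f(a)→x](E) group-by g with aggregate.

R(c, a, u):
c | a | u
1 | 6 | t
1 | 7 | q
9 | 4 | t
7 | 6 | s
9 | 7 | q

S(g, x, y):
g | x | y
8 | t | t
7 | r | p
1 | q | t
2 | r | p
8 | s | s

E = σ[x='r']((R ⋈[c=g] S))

σ filters on x, owned by the right side.
E' = (R ⋈[c=g] σ[x='r'](S))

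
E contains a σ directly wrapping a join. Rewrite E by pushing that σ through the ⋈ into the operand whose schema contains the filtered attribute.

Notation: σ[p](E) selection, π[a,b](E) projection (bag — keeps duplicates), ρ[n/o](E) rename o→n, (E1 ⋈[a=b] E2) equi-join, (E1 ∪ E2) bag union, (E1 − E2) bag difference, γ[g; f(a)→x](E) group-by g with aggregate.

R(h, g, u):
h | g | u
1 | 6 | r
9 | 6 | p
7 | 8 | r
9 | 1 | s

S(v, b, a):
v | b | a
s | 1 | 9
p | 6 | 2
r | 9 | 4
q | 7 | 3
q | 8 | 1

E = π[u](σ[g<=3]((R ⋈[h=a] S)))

σ filters on g, owned by the left side.
E' = π[u]((σ[g<=3](R) ⋈[h=a] S))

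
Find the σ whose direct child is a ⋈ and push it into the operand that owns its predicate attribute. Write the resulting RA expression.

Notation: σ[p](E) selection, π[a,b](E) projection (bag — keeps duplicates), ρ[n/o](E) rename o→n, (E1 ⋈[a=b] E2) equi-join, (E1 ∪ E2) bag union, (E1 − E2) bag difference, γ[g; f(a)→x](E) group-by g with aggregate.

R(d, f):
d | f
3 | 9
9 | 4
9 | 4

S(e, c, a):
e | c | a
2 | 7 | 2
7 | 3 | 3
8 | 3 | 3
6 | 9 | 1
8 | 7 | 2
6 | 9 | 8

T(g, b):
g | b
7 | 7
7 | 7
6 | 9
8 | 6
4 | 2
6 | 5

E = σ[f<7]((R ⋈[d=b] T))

σ filters on f, owned by the left side.
E' = (σ[f<7](R) ⋈[d=b] T)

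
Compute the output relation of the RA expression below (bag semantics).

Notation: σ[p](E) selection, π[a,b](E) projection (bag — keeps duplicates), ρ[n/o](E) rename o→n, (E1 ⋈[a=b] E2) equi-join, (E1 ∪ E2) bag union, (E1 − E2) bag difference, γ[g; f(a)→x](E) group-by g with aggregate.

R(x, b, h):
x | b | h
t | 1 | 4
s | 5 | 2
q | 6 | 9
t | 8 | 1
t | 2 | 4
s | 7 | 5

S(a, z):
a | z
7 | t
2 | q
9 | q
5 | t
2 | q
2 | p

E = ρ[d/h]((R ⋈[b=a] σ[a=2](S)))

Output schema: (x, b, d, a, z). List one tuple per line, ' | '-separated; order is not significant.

Row counts bottom-up:
  R → 6
  S → 6
  σ[a=2](S) → 3
  (R ⋈[b=a] σ[a=2](S)) → 3
  ρ[d/h]((R ⋈[b=a] σ[a=2](S))) → 3

== RESULT ==
x | b | d | a | z
t | 2 | 4 | 2 | p
t | 2 | 4 | 2 | q
t | 2 | 4 | 2 | q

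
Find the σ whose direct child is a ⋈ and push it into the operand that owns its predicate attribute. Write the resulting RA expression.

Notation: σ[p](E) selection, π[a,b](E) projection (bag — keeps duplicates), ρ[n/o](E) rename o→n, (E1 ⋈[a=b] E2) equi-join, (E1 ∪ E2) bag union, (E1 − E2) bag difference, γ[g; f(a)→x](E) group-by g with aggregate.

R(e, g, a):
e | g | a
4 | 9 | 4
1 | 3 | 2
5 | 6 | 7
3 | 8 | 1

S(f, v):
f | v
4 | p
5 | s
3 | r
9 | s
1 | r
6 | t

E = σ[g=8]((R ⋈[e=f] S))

σ filters on g, owned by the left side.
E' = (σ[g=8](R) ⋈[e=f] S)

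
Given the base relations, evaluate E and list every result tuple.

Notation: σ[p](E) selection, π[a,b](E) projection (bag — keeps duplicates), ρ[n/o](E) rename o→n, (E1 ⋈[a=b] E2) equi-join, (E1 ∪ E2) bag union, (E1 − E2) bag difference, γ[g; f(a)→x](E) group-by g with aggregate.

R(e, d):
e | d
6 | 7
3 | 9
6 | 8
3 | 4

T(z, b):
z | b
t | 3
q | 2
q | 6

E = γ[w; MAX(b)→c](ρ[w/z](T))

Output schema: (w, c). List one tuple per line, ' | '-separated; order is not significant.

Subexpression sizes:
  T → 3
  ρ[w/z](T) → 3
  γ[w; MAX(b)→c](ρ[w/z](T)) → 2

== RESULT ==
w | c
q | 6
t | 3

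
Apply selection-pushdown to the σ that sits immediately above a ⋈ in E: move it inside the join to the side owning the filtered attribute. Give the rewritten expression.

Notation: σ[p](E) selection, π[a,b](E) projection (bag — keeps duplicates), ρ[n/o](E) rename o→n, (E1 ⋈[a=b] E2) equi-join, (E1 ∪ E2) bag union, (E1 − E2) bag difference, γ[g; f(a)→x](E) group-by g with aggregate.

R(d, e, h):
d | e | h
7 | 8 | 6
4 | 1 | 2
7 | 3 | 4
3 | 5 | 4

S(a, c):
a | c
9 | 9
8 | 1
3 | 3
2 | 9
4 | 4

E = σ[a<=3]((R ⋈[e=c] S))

σ filters on a, owned by the right side.
E' = (R ⋈[e=c] σ[a<=3](S))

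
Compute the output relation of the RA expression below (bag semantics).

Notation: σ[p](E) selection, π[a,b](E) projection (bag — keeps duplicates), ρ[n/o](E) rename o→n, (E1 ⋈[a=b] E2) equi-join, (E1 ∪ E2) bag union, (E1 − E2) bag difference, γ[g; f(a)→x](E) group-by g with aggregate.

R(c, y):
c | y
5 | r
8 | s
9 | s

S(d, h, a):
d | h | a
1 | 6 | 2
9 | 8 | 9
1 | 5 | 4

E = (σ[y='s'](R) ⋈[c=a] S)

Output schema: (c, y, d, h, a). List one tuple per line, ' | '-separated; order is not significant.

Stepwise |·|:
  R → 3
  σ[y='s'](R) → 2
  S → 3
  (σ[y='s'](R) ⋈[c=a] S) → 1

== RESULT ==
c | y | d | h | a
9 | s | 9 | 8 | 9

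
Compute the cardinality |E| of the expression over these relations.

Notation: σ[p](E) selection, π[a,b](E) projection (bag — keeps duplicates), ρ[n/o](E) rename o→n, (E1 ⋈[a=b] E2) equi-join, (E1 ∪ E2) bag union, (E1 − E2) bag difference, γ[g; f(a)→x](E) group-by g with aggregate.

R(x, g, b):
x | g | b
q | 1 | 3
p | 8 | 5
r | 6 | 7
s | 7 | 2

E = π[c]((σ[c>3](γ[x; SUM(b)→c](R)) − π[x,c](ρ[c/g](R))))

Row counts bottom-up:
  R → 4
  γ[x; SUM(b)→c](R) → 4
  σ[c>3](γ[x; SUM(b)→c](R)) → 2
  R → 4
  ρ[c/g](R) → 4
  π[x,c](ρ[c/g](R)) → 4
  (σ[c>3](γ[x; SUM(b)→c](R)) − π[x,c](ρ[c/g](R))) → 2
  π[c]((σ[c>3](γ[x; SUM(b)→c](R)) − π[x,c](ρ[c/g](R)))) → 2

|E| = 2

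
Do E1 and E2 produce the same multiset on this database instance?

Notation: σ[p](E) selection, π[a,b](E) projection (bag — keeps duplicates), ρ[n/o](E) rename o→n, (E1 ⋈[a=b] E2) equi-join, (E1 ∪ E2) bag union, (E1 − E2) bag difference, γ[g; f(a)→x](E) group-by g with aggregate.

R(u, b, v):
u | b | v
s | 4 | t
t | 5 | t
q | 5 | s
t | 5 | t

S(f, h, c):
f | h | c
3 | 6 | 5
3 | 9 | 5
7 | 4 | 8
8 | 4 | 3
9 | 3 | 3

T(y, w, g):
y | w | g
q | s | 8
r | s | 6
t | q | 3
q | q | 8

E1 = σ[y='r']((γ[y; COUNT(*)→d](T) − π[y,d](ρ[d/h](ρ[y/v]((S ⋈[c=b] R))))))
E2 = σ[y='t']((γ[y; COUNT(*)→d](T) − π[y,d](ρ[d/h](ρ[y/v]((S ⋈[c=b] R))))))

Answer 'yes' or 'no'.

E1 stepwise |·|:
  T → 4
  γ[y; COUNT(*)→d](T) → 3
  S → 5
  R → 4
  (S ⋈[c=b] R) → 6
  ρ[y/v]((S ⋈[c=b] R)) → 6
  ρ[d/h](ρ[y/v]((S ⋈[c=b] R))) → 6
  π[y,d](ρ[d/h](ρ[y/v]((S ⋈[c=b] R)))) → 6
  (γ[y; COUNT(*)→d](T) − π[y,d](ρ[d/h](ρ[y/v]((S ⋈[c=b] R))))) → 3
  σ[y='r']((γ[y; COUNT(*)→d](T) − π[y,d](ρ[d/h](ρ[y/v]((S ⋈[c=b] R)))))) → 1
E2 stepwise |·|:
  T → 4
  γ[y; COUNT(*)→d](T) → 3
  S → 5
  R → 4
  (S ⋈[c=b] R) → 6
  ρ[y/v]((S ⋈[c=b] R)) → 6
  ρ[d/h](ρ[y/v]((S ⋈[c=b] R))) → 6
  π[y,d](ρ[d/h](ρ[y/v]((S ⋈[c=b] R)))) → 6
  (γ[y; COUNT(*)→d](T) − π[y,d](ρ[d/h](ρ[y/v]((S ⋈[c=b] R))))) → 3
  σ[y='t']((γ[y; COUNT(*)→d](T) − π[y,d](ρ[d/h](ρ[y/v]((S ⋈[c=b] R)))))) → 1

E1 result:
y | d
r | 1
E2 result:
y | d
t | 1
Witness: ('r', 1) appears 1× in E1 but 0× in E2.

no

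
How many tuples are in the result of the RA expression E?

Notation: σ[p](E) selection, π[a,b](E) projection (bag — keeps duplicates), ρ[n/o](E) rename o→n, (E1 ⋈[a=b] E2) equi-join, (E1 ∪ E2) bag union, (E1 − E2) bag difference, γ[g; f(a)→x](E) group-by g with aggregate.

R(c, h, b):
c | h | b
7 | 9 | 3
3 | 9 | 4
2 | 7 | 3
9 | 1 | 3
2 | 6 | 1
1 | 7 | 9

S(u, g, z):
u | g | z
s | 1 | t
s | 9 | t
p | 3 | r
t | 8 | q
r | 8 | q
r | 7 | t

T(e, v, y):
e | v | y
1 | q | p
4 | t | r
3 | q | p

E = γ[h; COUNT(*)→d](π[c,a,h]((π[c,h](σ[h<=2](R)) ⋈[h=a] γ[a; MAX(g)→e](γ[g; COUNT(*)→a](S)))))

Subexpression sizes:
  R → 6
  σ[h<=2](R) → 1
  π[c,h](σ[h<=2](R)) → 1
  S → 6
  γ[g; COUNT(*)→a](S) → 5
  γ[a; MAX(g)→e](γ[g; COUNT(*)→a](S)) → 2
  (π[c,h](σ[h<=2](R)) ⋈[h=a] γ[a; MAX(g)→e](γ[g; COUNT(*)→a](S))) → 1
  π[c,a,h]((π[c,h](σ[h<=2](R)) ⋈[h=a] γ[a; MAX(g)→e](γ[g; COUNT(*)→a](S)))) → 1
  γ[h; COUNT(*)→d](π[c,a,h]((π[c,h](σ[h<=2](R)) ⋈[h=a] γ[a; MAX(g)→e](γ[g; COUNT(*)→a](S))))) → 1

|E| = 1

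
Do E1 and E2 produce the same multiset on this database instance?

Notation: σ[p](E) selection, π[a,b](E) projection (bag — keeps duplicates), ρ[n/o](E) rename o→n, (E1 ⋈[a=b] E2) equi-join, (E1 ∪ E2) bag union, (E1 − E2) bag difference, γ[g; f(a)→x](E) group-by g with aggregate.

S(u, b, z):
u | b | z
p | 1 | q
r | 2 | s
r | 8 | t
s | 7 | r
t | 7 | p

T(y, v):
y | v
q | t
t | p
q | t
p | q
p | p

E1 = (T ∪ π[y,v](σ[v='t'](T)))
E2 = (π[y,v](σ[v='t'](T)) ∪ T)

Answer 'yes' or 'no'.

E1 subexpression sizes:
  T → 5
  T → 5
  σ[v='t'](T) → 2
  π[y,v](σ[v='t'](T)) → 2
  (T ∪ π[y,v](σ[v='t'](T))) → 7
E2 subexpression sizes:
  T → 5
  σ[v='t'](T) → 2
  π[y,v](σ[v='t'](T)) → 2
  T → 5
  (π[y,v](σ[v='t'](T)) ∪ T) → 7

E1 and E2 produce the same multiset:
y | v
p | p
p | q
q | t
q | t
q | t
q | t
t | p

yes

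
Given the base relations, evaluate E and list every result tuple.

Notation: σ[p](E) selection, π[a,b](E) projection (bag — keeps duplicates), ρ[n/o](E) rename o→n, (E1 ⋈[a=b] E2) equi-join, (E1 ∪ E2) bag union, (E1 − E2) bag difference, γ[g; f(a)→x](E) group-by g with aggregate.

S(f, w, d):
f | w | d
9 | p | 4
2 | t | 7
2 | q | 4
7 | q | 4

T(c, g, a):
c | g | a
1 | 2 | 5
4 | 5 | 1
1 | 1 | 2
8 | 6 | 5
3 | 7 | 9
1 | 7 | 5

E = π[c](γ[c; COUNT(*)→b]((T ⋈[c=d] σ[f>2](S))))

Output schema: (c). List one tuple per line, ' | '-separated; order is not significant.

Stepwise |·|:
  T → 6
  S → 4
  σ[f>2](S) → 2
  (T ⋈[c=d] σ[f>2](S)) → 2
  γ[c; COUNT(*)→b]((T ⋈[c=d] σ[f>2](S))) → 1
  π[c](γ[c; COUNT(*)→b]((T ⋈[c=d] σ[f>2](S)))) → 1

== RESULT ==
c
4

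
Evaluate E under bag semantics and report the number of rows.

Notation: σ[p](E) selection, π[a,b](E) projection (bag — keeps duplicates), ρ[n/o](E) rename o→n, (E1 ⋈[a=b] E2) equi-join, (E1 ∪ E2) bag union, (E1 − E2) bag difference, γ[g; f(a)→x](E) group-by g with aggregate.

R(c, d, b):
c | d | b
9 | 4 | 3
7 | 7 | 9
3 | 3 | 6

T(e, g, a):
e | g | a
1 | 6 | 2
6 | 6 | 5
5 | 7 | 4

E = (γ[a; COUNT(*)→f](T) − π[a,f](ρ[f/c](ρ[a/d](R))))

Per-node cardinality:
  T → 3
  γ[a; COUNT(*)→f](T) → 3
  R → 3
  ρ[a/d](R) → 3
  ρ[f/c](ρ[a/d](R)) → 3
  π[a,f](ρ[f/c](ρ[a/d](R))) → 3
  (γ[a; COUNT(*)→f](T) − π[a,f](ρ[f/c](ρ[a/d](R)))) → 3

|E| = 3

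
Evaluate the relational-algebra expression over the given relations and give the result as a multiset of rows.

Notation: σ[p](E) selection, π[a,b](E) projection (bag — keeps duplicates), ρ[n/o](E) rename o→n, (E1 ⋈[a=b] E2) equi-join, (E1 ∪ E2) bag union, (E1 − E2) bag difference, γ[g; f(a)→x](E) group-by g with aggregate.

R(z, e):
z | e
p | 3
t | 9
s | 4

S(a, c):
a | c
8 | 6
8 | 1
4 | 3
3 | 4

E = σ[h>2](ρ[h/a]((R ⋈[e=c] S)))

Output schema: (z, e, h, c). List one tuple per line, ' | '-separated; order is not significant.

Subexpression sizes:
  R → 3
  S → 4
  (R ⋈[e=c] S) → 2
  ρ[h/a]((R ⋈[e=c] S)) → 2
  σ[h>2](ρ[h/a]((R ⋈[e=c] S))) → 2

== RESULT ==
z | e | h | c
p | 3 | 4 | 3
s | 4 | 3 | 4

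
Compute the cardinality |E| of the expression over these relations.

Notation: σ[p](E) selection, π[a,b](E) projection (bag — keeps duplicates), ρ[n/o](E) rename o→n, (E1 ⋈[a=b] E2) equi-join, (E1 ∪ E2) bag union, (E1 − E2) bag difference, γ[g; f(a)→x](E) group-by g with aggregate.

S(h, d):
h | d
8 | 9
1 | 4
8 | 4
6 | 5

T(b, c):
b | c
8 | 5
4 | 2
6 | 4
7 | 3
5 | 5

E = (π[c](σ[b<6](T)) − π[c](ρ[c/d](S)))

Subexpression sizes:
  T → 5
  σ[b<6](T) → 2
  π[c](σ[b<6](T)) → 2
  S → 4
  ρ[c/d](S) → 4
  π[c](ρ[c/d](S)) → 4
  (π[c](σ[b<6](T)) − π[c](ρ[c/d](S))) → 1

|E| = 1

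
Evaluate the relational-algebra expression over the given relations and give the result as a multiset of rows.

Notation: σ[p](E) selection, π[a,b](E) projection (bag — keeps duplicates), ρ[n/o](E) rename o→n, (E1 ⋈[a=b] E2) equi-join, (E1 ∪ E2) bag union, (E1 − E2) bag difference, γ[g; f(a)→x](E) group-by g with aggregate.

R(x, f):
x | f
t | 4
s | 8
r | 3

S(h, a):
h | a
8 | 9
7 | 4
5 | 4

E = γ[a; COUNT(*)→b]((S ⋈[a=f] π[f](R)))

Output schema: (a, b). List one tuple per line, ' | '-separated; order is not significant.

Per-node cardinality:
  S → 3
  R → 3
  π[f](R) → 3
  (S ⋈[a=f] π[f](R)) → 2
  γ[a; COUNT(*)→b]((S ⋈[a=f] π[f](R))) → 1

== RESULT ==
a | b
4 | 2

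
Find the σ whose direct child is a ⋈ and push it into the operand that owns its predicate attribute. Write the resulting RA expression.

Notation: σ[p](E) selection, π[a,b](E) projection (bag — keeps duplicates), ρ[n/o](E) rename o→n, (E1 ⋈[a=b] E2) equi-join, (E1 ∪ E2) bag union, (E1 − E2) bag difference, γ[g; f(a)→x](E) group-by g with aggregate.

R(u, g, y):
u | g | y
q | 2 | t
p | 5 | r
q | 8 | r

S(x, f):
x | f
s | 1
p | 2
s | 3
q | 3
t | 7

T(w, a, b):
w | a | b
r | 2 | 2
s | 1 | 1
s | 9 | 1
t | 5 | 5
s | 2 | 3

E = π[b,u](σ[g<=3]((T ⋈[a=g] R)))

σ filters on g, owned by the right side.
E' = π[b,u]((T ⋈[a=g] σ[g<=3](R)))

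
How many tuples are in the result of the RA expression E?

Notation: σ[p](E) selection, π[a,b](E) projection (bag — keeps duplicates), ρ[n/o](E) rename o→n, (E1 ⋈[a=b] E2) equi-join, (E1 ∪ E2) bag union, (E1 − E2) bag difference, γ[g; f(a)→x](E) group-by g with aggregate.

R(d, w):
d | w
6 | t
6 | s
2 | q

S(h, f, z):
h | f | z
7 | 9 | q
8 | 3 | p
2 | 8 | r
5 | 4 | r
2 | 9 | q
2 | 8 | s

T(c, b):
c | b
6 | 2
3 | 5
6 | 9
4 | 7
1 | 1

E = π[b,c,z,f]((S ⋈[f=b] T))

Row counts bottom-up:
  S → 6
  T → 5
  (S ⋈[f=b] T) → 2
  π[b,c,z,f]((S ⋈[f=b] T)) → 2

|E| = 2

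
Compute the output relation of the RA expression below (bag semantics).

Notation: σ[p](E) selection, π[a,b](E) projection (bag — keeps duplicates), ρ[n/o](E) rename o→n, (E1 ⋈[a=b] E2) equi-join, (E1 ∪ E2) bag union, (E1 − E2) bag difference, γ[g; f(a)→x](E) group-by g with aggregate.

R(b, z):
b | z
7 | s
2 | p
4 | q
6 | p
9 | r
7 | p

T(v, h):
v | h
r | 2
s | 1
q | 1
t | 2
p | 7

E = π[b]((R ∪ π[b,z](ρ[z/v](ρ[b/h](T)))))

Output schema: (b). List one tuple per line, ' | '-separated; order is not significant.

Per-node cardinality:
  R → 6
  T → 5
  ρ[b/h](T) → 5
  ρ[z/v](ρ[b/h](T)) → 5
  π[b,z](ρ[z/v](ρ[b/h](T))) → 5
  (R ∪ π[b,z](ρ[z/v](ρ[b/h](T)))) → 11
  π[b]((R ∪ π[b,z](ρ[z/v](ρ[b/h](T))))) → 11

== RESULT ==
b
1
1
2
2
2
4
6
7
7
7
9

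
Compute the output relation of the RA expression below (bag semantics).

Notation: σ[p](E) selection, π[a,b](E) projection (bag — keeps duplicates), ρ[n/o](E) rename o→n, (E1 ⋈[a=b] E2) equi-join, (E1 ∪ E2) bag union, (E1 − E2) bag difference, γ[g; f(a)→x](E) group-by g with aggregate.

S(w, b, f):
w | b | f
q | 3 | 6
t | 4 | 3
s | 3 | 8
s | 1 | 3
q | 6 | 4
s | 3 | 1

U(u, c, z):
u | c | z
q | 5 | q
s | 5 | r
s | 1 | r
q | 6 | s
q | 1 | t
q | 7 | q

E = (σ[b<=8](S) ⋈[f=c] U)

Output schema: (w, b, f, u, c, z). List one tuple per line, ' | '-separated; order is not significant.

Subexpression sizes:
  S → 6
  σ[b<=8](S) → 6
  U → 6
  (σ[b<=8](S) ⋈[f=c] U) → 3

== RESULT ==
w | b | f | u | c | z
q | 3 | 6 | q | 6 | s
s | 3 | 1 | q | 1 | t
s | 3 | 1 | s | 1 | r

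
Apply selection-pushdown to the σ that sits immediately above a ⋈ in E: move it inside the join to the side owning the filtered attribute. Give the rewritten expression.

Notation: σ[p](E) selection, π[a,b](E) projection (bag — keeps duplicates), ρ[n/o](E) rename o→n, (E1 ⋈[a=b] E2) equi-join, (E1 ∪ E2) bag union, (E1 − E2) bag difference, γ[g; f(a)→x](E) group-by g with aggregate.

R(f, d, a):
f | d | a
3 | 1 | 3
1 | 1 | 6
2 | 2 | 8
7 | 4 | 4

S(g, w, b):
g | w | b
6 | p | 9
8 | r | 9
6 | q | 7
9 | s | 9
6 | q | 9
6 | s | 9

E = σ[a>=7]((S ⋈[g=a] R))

σ filters on a, owned by the right side.
E' = (S ⋈[g=a] σ[a>=7](R))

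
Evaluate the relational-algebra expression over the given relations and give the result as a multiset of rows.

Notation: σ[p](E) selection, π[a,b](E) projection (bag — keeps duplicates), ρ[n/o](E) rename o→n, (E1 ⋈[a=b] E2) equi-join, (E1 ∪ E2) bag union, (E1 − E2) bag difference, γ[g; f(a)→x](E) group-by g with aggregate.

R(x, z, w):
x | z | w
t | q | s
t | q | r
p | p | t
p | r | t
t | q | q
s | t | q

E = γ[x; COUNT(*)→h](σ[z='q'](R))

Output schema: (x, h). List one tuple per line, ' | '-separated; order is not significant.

Subexpression sizes:
  R → 6
  σ[z='q'](R) → 3
  γ[x; COUNT(*)→h](σ[z='q'](R)) → 1

== RESULT ==
x | h
t | 3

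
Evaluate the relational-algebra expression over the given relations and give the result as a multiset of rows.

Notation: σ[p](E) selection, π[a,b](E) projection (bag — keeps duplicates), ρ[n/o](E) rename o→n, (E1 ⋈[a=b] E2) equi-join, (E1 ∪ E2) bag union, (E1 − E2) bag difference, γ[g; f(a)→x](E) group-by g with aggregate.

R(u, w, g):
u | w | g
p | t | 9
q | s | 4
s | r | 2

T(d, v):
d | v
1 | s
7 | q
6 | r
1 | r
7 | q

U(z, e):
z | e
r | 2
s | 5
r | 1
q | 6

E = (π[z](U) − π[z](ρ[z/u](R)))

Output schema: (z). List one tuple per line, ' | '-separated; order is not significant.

Row counts bottom-up:
  U → 4
  π[z](U) → 4
  R → 3
  ρ[z/u](R) → 3
  π[z](ρ[z/u](R)) → 3
  (π[z](U) − π[z](ρ[z/u](R))) → 2

== RESULT ==
z
r
r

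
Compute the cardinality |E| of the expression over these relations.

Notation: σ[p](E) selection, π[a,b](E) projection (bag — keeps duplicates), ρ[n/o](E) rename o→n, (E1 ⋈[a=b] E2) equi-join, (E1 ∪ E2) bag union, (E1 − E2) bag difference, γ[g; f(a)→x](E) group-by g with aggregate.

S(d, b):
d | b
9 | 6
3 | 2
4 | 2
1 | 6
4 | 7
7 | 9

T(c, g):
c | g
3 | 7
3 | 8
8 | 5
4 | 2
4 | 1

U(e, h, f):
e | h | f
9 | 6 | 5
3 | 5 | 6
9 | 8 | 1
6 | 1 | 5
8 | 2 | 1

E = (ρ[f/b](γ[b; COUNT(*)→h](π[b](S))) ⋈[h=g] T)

Subexpression sizes:
  S → 6
  π[b](S) → 6
  γ[b; COUNT(*)→h](π[b](S)) → 4
  ρ[f/b](γ[b; COUNT(*)→h](π[b](S))) → 4
  T → 5
  (ρ[f/b](γ[b; COUNT(*)→h](π[b](S))) ⋈[h=g] T) → 4

|E| = 4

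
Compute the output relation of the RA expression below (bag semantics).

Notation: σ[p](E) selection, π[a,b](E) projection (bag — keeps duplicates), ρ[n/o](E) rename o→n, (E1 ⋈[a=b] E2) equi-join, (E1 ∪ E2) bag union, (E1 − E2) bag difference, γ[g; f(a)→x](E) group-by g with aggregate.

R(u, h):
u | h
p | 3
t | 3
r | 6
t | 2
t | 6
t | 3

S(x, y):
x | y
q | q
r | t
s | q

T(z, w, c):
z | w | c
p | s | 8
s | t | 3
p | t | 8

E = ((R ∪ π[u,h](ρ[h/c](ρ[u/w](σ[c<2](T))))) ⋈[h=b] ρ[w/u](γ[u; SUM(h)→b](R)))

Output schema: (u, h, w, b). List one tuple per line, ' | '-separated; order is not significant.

Per-node cardinality:
  R → 6
  T → 3
  σ[c<2](T) → 0
  ρ[u/w](σ[c<2](T)) → 0
  ρ[h/c](ρ[u/w](σ[c<2](T))) → 0
  π[u,h](ρ[h/c](ρ[u/w](σ[c<2](T)))) → 0
  (R ∪ π[u,h](ρ[h/c](ρ[u/w](σ[c<2](T))))) → 6
  R → 6
  γ[u; SUM(h)→b](R) → 3
  ρ[w/u](γ[u; SUM(h)→b](R)) → 3
  ((R ∪ π[u,h](ρ[h/c](ρ[u/w](σ[c<2](T))))) ⋈[h=b] ρ[w/u](γ[u; SUM(h)→b](R))) → 5

== RESULT ==
u | h | w | b
p | 3 | p | 3
r | 6 | r | 6
t | 3 | p | 3
t | 3 | p | 3
t | 6 | r | 6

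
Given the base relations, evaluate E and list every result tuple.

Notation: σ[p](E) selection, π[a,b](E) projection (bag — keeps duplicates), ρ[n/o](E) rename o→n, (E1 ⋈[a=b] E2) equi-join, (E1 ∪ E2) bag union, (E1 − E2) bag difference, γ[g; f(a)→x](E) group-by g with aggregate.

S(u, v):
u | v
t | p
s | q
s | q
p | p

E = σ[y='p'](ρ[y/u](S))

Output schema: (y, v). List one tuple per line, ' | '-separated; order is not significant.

Per-node cardinality:
  S → 4
  ρ[y/u](S) → 4
  σ[y='p'](ρ[y/u](S)) → 1

== RESULT ==
y | v
p | p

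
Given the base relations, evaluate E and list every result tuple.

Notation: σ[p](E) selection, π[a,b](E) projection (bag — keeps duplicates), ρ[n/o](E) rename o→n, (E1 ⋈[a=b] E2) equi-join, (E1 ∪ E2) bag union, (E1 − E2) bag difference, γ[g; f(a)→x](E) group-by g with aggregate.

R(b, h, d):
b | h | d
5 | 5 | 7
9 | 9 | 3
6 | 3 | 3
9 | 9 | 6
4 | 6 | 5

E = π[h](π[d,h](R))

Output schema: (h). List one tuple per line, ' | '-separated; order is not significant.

Stepwise |·|:
  R → 5
  π[d,h](R) → 5
  π[h](π[d,h](R)) → 5

== RESULT ==
h
3
5
6
9
9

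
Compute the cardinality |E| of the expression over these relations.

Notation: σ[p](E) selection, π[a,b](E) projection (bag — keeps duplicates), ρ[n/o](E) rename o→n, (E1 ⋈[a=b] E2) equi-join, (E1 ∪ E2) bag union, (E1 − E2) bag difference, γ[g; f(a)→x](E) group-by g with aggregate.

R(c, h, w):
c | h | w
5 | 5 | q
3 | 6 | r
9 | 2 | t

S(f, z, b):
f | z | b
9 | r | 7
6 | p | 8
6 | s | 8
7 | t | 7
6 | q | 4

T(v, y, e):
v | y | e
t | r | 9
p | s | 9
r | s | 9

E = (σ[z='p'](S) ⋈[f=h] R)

Per-node cardinality:
  S → 5
  σ[z='p'](S) → 1
  R → 3
  (σ[z='p'](S) ⋈[f=h] R) → 1

|E| = 1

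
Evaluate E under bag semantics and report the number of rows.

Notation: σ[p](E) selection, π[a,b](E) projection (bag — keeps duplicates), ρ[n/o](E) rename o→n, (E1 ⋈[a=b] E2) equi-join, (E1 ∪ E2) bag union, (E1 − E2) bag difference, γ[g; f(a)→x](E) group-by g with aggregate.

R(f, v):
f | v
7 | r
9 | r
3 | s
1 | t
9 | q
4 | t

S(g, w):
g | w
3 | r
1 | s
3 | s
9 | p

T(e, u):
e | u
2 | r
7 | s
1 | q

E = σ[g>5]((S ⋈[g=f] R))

Subexpression sizes:
  S → 4
  R → 6
  (S ⋈[g=f] R) → 5
  σ[g>5]((S ⋈[g=f] R)) → 2

|E| = 2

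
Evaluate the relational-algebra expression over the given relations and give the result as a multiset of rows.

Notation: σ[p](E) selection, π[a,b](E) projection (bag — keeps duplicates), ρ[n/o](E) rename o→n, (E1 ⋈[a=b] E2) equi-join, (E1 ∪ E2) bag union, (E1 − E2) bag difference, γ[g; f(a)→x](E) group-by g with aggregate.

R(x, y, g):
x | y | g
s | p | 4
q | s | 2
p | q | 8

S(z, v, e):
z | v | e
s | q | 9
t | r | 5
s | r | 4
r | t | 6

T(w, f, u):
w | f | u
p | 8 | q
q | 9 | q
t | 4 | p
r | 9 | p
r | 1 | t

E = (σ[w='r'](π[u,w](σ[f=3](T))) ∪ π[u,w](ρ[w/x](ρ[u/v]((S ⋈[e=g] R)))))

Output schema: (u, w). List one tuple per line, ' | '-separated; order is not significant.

Stepwise |·|:
  T → 5
  σ[f=3](T) → 0
  π[u,w](σ[f=3](T)) → 0
  σ[w='r'](π[u,w](σ[f=3](T))) → 0
  S → 4
  R → 3
  (S ⋈[e=g] R) → 1
  ρ[u/v]((S ⋈[e=g] R)) → 1
  ρ[w/x](ρ[u/v]((S ⋈[e=g] R))) → 1
  π[u,w](ρ[w/x](ρ[u/v]((S ⋈[e=g] R)))) → 1
  (σ[w='r'](π[u,w](σ[f=3](T))) ∪ π[u,w](ρ[w/x](ρ[u/v]((S ⋈[e=g] R))))) → 1

== RESULT ==
u | w
r | s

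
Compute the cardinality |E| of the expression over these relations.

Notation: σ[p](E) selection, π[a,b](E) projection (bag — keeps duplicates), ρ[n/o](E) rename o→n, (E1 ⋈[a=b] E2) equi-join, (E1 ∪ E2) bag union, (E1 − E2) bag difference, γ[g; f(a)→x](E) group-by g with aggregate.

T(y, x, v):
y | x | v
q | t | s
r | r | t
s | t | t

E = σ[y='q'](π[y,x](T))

Per-node cardinality:
  T → 3
  π[y,x](T) → 3
  σ[y='q'](π[y,x](T)) → 1

|E| = 1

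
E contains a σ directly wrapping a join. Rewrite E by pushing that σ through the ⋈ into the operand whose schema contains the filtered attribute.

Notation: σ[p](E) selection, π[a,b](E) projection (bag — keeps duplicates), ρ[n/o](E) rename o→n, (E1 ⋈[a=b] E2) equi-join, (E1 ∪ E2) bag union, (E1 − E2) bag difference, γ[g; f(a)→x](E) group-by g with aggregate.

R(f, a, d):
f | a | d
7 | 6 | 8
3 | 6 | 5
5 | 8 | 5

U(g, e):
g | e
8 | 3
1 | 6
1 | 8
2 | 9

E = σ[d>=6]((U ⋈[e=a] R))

σ filters on d, owned by the right side.
E' = (U ⋈[e=a] σ[d>=6](R))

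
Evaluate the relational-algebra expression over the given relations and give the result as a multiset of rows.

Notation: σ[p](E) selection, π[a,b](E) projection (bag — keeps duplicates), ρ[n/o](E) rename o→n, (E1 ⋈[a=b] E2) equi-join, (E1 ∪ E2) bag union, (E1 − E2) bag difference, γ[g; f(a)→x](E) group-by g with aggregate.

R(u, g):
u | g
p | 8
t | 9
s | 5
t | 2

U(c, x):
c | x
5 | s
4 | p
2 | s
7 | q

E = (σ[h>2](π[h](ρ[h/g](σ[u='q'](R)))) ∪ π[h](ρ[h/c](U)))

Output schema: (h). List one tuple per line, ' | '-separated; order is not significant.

Per-node cardinality:
  R → 4
  σ[u='q'](R) → 0
  ρ[h/g](σ[u='q'](R)) → 0
  π[h](ρ[h/g](σ[u='q'](R))) → 0
  σ[h>2](π[h](ρ[h/g](σ[u='q'](R)))) → 0
  U → 4
  ρ[h/c](U) → 4
  π[h](ρ[h/c](U)) → 4
  (σ[h>2](π[h](ρ[h/g](σ[u='q'](R)))) ∪ π[h](ρ[h/c](U))) → 4

== RESULT ==
h
2
4
5
7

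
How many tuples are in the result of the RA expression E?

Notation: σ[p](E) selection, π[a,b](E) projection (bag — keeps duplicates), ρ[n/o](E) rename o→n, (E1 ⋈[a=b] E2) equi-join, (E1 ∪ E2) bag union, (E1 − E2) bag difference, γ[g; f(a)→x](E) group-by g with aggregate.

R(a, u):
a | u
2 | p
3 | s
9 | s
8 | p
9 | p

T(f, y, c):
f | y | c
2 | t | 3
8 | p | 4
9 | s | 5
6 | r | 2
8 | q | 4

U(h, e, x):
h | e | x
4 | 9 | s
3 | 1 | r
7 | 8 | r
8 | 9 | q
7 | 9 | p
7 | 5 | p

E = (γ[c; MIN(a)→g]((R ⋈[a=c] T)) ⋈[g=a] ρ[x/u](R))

Stepwise |·|:
  R → 5
  T → 5
  (R ⋈[a=c] T) → 2
  γ[c; MIN(a)→g]((R ⋈[a=c] T)) → 2
  R → 5
  ρ[x/u](R) → 5
  (γ[c; MIN(a)→g]((R ⋈[a=c] T)) ⋈[g=a] ρ[x/u](R)) → 2

|E| = 2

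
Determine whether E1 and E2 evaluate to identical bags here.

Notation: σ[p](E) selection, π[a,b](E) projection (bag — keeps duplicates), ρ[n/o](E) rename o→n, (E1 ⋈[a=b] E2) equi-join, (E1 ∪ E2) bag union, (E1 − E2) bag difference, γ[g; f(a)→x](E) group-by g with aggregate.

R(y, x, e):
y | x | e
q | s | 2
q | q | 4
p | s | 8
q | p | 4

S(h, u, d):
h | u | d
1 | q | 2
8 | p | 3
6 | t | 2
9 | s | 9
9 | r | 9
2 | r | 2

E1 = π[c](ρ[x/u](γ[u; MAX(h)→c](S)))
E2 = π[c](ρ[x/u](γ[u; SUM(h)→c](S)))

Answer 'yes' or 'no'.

E1 stepwise |·|:
  S → 6
  γ[u; MAX(h)→c](S) → 5
  ρ[x/u](γ[u; MAX(h)→c](S)) → 5
  π[c](ρ[x/u](γ[u; MAX(h)→c](S))) → 5
E2 stepwise |·|:
  S → 6
  γ[u; SUM(h)→c](S) → 5
  ρ[x/u](γ[u; SUM(h)→c](S)) → 5
  π[c](ρ[x/u](γ[u; SUM(h)→c](S))) → 5

E1 result:
c
1
6
8
9
9
E2 result:
c
1
6
8
9
11
Witness: (11,) appears 0× in E1 but 1× in E2.

no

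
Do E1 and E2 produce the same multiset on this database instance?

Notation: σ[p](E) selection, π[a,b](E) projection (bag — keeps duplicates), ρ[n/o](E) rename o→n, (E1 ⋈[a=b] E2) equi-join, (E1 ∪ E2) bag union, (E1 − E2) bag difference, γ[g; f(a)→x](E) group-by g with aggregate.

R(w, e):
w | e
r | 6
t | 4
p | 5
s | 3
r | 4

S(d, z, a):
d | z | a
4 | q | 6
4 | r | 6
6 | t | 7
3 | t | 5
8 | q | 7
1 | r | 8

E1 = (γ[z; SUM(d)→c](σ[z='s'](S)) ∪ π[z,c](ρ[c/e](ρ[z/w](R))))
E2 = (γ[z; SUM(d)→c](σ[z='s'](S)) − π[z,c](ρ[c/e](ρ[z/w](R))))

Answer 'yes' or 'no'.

E1 subexpression sizes:
  S → 6
  σ[z='s'](S) → 0
  γ[z; SUM(d)→c](σ[z='s'](S)) → 0
  R → 5
  ρ[z/w](R) → 5
  ρ[c/e](ρ[z/w](R)) → 5
  π[z,c](ρ[c/e](ρ[z/w](R))) → 5
  (γ[z; SUM(d)→c](σ[z='s'](S)) ∪ π[z,c](ρ[c/e](ρ[z/w](R)))) → 5
E2 subexpression sizes:
  S → 6
  σ[z='s'](S) → 0
  γ[z; SUM(d)→c](σ[z='s'](S)) → 0
  R → 5
  ρ[z/w](R) → 5
  ρ[c/e](ρ[z/w](R)) → 5
  π[z,c](ρ[c/e](ρ[z/w](R))) → 5
  (γ[z; SUM(d)→c](σ[z='s'](S)) − π[z,c](ρ[c/e](ρ[z/w](R)))) → 0

E1 result:
z | c
p | 5
r | 4
r | 6
s | 3
t | 4
E2 result:
z | c
(0 rows)
Witness: ('s', 3) appears 1× in E1 but 0× in E2.

no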